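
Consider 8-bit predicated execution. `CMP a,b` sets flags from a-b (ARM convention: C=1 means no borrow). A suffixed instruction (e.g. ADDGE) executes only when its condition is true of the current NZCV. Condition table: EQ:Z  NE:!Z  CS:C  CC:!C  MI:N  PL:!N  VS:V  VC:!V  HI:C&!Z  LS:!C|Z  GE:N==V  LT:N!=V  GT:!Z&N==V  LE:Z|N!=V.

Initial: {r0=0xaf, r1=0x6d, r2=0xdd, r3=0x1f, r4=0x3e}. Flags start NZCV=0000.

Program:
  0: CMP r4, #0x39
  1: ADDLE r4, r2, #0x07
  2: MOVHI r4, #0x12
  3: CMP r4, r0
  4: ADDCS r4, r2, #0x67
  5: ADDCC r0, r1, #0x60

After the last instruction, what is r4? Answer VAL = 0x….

VAL = 0x12

[0] flags=0010 → (cmp)
[1] flags=0010 LE?F → skip
[2] flags=0010 HI?T → r4=0x12
[3] flags=0000 → (cmp)
[4] flags=0000 CS?F → skip
[5] flags=0000 CC?T → r0=0xcd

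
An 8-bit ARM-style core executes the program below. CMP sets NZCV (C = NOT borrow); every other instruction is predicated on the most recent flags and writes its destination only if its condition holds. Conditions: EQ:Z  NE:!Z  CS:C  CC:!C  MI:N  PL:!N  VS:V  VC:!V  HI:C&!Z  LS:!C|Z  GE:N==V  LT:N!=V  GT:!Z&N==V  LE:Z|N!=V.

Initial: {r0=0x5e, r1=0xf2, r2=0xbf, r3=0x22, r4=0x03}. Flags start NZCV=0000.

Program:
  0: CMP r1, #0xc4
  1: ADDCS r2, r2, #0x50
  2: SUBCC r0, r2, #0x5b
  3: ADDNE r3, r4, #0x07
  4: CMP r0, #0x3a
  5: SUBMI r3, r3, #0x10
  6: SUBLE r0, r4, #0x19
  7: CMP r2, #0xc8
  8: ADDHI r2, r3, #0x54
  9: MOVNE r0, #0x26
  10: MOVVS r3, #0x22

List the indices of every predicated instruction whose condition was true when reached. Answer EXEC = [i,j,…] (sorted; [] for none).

[0] flags=0010 → (cmp)
[1] flags=0010 CS?T → r2=0x0f
[2] flags=0010 CC?F → skip
[3] flags=0010 NE?T → r3=0x0a
[4] flags=0010 → (cmp)
[5] flags=0010 MI?F → skip
[6] flags=0010 LE?F → skip
[7] flags=0000 → (cmp)
[8] flags=0000 HI?F → skip
[9] flags=0000 NE?T → r0=0x26
[10] flags=0000 VS?F → skip

EXEC = [1,3,9]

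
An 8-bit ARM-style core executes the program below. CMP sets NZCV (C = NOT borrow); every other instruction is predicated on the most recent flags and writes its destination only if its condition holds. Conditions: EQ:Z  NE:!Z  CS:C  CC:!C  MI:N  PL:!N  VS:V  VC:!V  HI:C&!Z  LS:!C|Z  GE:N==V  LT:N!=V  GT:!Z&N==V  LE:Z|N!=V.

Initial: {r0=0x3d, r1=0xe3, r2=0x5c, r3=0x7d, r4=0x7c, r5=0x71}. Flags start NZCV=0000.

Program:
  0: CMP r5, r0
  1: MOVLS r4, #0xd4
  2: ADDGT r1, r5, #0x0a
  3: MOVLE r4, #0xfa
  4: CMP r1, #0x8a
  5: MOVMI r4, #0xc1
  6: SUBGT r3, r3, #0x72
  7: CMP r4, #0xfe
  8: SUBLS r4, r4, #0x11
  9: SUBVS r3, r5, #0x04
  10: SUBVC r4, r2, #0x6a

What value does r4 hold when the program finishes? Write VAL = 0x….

[0] flags=0010 → (cmp)
[1] flags=0010 LS?F → skip
[2] flags=0010 GT?T → r1=0x7b
[3] flags=0010 LE?F → skip
[4] flags=1001 → (cmp)
[5] flags=1001 MI?T → r4=0xc1
[6] flags=1001 GT?T → r3=0x0b
[7] flags=1000 → (cmp)
[8] flags=1000 LS?T → r4=0xb0
[9] flags=1000 VS?F → skip
[10] flags=1000 VC?T → r4=0xf2

VAL = 0xf2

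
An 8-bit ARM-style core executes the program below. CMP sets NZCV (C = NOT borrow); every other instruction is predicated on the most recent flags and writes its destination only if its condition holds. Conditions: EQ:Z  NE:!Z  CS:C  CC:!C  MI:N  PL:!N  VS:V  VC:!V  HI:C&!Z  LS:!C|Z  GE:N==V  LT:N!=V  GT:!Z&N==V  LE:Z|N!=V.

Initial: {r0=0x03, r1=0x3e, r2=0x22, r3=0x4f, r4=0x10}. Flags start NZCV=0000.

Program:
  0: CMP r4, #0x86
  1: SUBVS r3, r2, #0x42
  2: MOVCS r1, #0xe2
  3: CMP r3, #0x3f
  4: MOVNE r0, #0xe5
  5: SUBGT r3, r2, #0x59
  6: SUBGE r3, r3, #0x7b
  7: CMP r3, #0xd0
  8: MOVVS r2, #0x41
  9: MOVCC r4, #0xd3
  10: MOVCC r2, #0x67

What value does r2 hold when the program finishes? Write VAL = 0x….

VAL = 0x22

0: ✓ CMP  NZCV=1001
1: ✓ SUBVS  r3←0xe0
2: · MOVCS
3: ✓ CMP  NZCV=1010
4: ✓ MOVNE  r0←0xe5
5: · SUBGT
6: · SUBGE
7: ✓ CMP  NZCV=0010
8: · MOVVS
9: · MOVCC
10: · MOVCC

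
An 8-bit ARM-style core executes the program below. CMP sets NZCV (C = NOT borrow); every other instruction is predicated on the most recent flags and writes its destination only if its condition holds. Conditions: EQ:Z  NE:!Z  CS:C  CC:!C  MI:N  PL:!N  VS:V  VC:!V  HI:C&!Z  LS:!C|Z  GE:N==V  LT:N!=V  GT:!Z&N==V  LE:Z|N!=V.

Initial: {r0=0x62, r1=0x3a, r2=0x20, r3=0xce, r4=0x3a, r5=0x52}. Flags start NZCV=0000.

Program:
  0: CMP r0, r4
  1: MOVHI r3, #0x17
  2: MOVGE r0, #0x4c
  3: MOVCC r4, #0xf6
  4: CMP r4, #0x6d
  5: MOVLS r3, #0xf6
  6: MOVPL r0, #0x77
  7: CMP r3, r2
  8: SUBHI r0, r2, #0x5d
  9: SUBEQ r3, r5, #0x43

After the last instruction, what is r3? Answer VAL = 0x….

[0] flags=0010 → (cmp)
[1] flags=0010 HI?T → r3=0x17
[2] flags=0010 GE?T → r0=0x4c
[3] flags=0010 CC?F → skip
[4] flags=1000 → (cmp)
[5] flags=1000 LS?T → r3=0xf6
[6] flags=1000 PL?F → skip
[7] flags=1010 → (cmp)
[8] flags=1010 HI?T → r0=0xc3
[9] flags=1010 EQ?F → skip

VAL = 0xf6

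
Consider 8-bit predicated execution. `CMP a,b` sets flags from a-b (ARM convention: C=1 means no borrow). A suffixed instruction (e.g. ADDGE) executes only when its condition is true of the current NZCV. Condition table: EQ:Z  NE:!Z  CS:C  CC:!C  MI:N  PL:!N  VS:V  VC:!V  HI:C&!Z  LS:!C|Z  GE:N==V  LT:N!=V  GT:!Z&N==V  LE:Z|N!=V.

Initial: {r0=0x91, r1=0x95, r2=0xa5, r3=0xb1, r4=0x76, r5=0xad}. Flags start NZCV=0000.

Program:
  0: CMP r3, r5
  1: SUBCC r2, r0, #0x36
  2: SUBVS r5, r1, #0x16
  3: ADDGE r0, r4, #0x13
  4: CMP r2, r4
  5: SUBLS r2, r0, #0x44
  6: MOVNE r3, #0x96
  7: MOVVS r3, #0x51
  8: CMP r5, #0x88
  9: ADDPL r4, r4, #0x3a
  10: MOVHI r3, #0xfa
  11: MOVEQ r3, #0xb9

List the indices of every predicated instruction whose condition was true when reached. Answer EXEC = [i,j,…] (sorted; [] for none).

EXEC = [3,6,7,9,10]

0: ✓ CMP  NZCV=0010
1: · SUBCC
2: · SUBVS
3: ✓ ADDGE  r0←0x89
4: ✓ CMP  NZCV=0011
5: · SUBLS
6: ✓ MOVNE  r3←0x96
7: ✓ MOVVS  r3←0x51
8: ✓ CMP  NZCV=0010
9: ✓ ADDPL  r4←0xb0
10: ✓ MOVHI  r3←0xfa
11: · MOVEQ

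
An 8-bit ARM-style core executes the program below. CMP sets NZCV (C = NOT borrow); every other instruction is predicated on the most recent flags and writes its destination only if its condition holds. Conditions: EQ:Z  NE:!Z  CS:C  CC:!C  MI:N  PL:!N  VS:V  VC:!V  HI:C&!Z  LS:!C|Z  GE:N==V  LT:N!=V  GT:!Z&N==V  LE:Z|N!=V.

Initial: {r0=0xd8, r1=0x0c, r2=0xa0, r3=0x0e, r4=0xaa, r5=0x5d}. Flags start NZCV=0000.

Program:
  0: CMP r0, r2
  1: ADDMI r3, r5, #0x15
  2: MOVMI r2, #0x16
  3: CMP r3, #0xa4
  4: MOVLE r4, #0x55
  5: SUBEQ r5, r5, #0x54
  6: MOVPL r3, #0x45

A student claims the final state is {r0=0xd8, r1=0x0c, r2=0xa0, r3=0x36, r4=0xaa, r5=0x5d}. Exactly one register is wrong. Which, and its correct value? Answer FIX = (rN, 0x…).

FIX = (r3, 0x45)

[0] flags=0010 → (cmp)
[1] flags=0010 MI?F → skip
[2] flags=0010 MI?F → skip
[3] flags=0000 → (cmp)
[4] flags=0000 LE?F → skip
[5] flags=0000 EQ?F → skip
[6] flags=0000 PL?T → r3=0x45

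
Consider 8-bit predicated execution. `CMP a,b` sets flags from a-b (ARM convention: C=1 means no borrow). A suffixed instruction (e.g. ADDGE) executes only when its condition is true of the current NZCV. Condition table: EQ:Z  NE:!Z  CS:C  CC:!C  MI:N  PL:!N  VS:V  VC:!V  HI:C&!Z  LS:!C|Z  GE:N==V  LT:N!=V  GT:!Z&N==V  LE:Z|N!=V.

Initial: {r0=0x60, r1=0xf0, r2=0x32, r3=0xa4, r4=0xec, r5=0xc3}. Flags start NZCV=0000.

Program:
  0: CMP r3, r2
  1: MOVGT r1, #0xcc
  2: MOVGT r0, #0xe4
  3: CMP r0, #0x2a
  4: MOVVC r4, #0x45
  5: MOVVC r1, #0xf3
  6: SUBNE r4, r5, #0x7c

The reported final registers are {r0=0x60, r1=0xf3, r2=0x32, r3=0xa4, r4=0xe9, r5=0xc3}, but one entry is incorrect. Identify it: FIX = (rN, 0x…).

[0] flags=0011 → (cmp)
[1] flags=0011 GT?F → skip
[2] flags=0011 GT?F → skip
[3] flags=0010 → (cmp)
[4] flags=0010 VC?T → r4=0x45
[5] flags=0010 VC?T → r1=0xf3
[6] flags=0010 NE?T → r4=0x47

FIX = (r4, 0x47)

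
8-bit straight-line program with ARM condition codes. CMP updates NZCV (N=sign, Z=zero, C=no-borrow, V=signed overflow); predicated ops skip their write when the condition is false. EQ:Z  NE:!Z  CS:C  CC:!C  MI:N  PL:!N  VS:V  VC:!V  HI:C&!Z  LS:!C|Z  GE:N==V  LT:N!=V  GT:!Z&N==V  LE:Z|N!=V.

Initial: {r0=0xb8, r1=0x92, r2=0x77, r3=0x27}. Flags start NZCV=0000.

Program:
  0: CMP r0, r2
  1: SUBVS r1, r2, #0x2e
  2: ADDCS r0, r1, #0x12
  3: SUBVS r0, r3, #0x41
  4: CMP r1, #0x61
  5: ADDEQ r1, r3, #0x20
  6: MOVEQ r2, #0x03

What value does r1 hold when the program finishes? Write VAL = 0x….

0: ✓ CMP  NZCV=0011
1: ✓ SUBVS  r1←0x49
2: ✓ ADDCS  r0←0x5b
3: ✓ SUBVS  r0←0xe6
4: ✓ CMP  NZCV=1000
5: · ADDEQ
6: · MOVEQ

VAL = 0x49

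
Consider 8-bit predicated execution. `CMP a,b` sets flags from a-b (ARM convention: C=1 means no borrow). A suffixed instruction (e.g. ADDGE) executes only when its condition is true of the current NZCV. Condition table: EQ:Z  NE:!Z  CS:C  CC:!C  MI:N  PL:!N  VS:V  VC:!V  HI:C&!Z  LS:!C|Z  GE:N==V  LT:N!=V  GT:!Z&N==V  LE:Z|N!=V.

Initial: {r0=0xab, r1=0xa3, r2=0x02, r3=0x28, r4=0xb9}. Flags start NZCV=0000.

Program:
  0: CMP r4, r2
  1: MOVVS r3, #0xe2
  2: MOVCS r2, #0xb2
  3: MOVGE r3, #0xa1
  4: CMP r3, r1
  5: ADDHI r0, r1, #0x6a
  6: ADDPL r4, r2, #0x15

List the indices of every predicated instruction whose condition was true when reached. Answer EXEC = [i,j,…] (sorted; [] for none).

EXEC = [2]

[0] flags=1010 → (cmp)
[1] flags=1010 VS?F → skip
[2] flags=1010 CS?T → r2=0xb2
[3] flags=1010 GE?F → skip
[4] flags=1001 → (cmp)
[5] flags=1001 HI?F → skip
[6] flags=1001 PL?F → skip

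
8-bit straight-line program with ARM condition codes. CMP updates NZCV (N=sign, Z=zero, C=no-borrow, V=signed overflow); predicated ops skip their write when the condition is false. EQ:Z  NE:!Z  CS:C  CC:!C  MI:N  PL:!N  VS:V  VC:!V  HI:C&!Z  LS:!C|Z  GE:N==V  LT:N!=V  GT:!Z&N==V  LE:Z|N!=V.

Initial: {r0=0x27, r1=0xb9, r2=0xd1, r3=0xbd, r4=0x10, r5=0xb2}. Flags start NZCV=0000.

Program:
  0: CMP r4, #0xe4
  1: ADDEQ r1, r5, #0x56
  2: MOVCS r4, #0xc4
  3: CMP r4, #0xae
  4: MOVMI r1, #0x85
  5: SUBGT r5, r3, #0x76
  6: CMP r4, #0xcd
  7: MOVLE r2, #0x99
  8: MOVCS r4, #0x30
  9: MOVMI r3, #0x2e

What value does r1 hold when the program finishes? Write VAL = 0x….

VAL = 0xb9

[0] flags=0000 → (cmp)
[1] flags=0000 EQ?F → skip
[2] flags=0000 CS?F → skip
[3] flags=0000 → (cmp)
[4] flags=0000 MI?F → skip
[5] flags=0000 GT?T → r5=0x47
[6] flags=0000 → (cmp)
[7] flags=0000 LE?F → skip
[8] flags=0000 CS?F → skip
[9] flags=0000 MI?F → skip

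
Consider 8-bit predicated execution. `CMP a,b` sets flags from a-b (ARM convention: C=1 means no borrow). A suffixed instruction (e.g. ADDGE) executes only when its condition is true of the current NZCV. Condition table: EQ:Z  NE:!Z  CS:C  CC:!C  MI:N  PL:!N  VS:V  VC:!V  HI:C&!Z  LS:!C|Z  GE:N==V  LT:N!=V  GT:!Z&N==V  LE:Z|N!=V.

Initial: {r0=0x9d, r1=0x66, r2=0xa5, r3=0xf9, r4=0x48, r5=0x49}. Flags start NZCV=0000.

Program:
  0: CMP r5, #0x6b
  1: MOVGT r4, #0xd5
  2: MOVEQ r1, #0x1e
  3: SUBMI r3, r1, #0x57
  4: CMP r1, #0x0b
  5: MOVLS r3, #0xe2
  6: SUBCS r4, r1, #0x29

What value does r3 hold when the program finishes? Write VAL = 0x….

[0] flags=1000 → (cmp)
[1] flags=1000 GT?F → skip
[2] flags=1000 EQ?F → skip
[3] flags=1000 MI?T → r3=0x0f
[4] flags=0010 → (cmp)
[5] flags=0010 LS?F → skip
[6] flags=0010 CS?T → r4=0x3d

VAL = 0x0f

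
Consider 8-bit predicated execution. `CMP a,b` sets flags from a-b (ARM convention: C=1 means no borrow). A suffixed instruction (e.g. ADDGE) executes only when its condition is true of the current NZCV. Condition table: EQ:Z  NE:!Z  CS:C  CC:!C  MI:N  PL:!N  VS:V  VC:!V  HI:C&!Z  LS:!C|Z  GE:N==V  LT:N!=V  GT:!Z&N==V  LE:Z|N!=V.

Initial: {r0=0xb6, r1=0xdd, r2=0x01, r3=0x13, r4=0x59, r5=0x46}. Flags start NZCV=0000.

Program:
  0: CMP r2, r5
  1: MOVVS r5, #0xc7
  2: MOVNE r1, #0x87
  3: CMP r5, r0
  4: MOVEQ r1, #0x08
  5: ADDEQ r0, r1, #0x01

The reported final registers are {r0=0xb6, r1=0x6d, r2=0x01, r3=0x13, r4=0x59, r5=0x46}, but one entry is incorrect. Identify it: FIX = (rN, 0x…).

FIX = (r1, 0x87)

[0] flags=1000 → (cmp)
[1] flags=1000 VS?F → skip
[2] flags=1000 NE?T → r1=0x87
[3] flags=1001 → (cmp)
[4] flags=1001 EQ?F → skip
[5] flags=1001 EQ?F → skip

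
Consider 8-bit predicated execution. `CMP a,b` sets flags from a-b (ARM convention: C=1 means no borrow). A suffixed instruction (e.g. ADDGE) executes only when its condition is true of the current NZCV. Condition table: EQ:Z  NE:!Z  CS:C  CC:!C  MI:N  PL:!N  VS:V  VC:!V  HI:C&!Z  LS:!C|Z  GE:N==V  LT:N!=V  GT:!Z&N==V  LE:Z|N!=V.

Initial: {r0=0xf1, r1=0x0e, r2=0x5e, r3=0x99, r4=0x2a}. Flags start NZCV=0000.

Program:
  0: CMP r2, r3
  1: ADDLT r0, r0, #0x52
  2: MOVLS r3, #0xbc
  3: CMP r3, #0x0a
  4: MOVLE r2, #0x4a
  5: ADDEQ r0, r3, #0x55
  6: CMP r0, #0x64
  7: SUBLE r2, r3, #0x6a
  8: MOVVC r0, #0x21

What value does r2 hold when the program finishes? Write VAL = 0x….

VAL = 0x52

0: ✓ CMP  NZCV=1001
1: · ADDLT
2: ✓ MOVLS  r3←0xbc
3: ✓ CMP  NZCV=1010
4: ✓ MOVLE  r2←0x4a
5: · ADDEQ
6: ✓ CMP  NZCV=1010
7: ✓ SUBLE  r2←0x52
8: ✓ MOVVC  r0←0x21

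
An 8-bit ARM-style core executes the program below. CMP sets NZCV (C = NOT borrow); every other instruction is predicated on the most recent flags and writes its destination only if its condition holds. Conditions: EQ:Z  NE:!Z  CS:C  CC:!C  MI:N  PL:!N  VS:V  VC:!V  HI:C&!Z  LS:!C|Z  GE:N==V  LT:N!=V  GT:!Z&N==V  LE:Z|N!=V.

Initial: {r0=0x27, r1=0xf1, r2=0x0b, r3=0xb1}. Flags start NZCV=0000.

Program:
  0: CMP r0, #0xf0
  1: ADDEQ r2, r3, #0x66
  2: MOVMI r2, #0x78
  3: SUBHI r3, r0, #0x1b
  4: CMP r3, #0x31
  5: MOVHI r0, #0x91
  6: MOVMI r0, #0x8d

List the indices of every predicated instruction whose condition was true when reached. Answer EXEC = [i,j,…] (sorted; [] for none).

EXEC = [5,6]

0: ✓ CMP  NZCV=0000
1: · ADDEQ
2: · MOVMI
3: · SUBHI
4: ✓ CMP  NZCV=1010
5: ✓ MOVHI  r0←0x91
6: ✓ MOVMI  r0←0x8d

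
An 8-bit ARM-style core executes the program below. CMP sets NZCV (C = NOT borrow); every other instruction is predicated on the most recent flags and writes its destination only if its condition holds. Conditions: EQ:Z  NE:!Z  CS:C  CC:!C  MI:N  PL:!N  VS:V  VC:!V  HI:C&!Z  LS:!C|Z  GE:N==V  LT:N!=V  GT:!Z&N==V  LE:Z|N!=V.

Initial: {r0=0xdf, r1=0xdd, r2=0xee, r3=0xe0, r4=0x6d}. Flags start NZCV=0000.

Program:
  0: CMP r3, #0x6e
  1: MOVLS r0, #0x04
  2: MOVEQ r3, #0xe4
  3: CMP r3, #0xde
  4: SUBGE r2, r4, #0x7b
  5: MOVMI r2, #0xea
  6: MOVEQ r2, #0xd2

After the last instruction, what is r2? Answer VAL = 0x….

[0] flags=0011 → (cmp)
[1] flags=0011 LS?F → skip
[2] flags=0011 EQ?F → skip
[3] flags=0010 → (cmp)
[4] flags=0010 GE?T → r2=0xf2
[5] flags=0010 MI?F → skip
[6] flags=0010 EQ?F → skip

VAL = 0xf2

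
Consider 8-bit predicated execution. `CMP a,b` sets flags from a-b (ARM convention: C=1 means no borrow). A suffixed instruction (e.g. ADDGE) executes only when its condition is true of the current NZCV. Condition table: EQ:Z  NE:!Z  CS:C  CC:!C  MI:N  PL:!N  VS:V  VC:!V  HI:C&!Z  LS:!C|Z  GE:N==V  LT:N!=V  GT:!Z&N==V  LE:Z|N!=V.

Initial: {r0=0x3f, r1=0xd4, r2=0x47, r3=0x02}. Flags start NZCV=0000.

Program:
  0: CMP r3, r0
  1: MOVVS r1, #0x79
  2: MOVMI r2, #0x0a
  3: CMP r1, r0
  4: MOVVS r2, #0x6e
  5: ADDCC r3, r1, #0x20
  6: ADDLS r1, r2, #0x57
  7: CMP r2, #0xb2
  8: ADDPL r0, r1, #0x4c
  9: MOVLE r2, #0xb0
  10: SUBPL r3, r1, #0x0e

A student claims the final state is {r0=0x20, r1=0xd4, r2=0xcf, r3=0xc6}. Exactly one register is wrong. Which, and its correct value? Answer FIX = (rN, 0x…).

0: ✓ CMP  NZCV=1000
1: · MOVVS
2: ✓ MOVMI  r2←0x0a
3: ✓ CMP  NZCV=1010
4: · MOVVS
5: · ADDCC
6: · ADDLS
7: ✓ CMP  NZCV=0000
8: ✓ ADDPL  r0←0x20
9: · MOVLE
10: ✓ SUBPL  r3←0xc6

FIX = (r2, 0x0a)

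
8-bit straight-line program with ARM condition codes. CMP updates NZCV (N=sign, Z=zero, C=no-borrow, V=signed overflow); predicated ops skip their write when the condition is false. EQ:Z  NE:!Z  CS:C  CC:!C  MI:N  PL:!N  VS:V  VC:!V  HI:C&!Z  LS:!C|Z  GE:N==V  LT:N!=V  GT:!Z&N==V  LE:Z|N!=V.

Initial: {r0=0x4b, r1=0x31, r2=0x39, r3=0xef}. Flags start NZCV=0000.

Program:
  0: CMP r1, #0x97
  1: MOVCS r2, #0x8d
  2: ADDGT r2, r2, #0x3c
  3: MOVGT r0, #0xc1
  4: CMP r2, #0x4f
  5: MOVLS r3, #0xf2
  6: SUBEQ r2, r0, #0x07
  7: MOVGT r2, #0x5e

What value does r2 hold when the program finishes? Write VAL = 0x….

VAL = 0x5e

0: ✓ CMP  NZCV=1001
1: · MOVCS
2: ✓ ADDGT  r2←0x75
3: ✓ MOVGT  r0←0xc1
4: ✓ CMP  NZCV=0010
5: · MOVLS
6: · SUBEQ
7: ✓ MOVGT  r2←0x5e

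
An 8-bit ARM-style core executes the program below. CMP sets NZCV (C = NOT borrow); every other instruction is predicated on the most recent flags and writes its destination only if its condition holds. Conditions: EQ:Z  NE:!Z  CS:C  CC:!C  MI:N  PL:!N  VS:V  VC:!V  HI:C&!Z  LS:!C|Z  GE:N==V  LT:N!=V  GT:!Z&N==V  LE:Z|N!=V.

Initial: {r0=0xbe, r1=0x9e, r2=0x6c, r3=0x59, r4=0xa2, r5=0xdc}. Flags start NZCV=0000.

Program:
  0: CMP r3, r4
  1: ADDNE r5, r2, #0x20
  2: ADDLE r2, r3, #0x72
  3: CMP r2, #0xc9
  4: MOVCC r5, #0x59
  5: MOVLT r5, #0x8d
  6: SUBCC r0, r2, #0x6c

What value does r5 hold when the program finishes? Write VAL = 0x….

[0] flags=1001 → (cmp)
[1] flags=1001 NE?T → r5=0x8c
[2] flags=1001 LE?F → skip
[3] flags=1001 → (cmp)
[4] flags=1001 CC?T → r5=0x59
[5] flags=1001 LT?F → skip
[6] flags=1001 CC?T → r0=0x00

VAL = 0x59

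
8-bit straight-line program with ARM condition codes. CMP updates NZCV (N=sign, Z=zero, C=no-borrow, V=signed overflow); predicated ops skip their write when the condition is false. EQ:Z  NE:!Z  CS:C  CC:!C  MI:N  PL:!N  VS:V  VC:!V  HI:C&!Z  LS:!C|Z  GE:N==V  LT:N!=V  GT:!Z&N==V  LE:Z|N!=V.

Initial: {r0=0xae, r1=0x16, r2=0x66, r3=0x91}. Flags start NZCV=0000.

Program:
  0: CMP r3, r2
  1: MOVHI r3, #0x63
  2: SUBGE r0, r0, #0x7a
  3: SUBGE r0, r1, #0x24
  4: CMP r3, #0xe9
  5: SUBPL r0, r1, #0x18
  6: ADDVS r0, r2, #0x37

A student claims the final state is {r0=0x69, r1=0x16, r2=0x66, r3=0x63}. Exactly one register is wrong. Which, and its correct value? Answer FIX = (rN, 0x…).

FIX = (r0, 0xfe)

0: ✓ CMP  NZCV=0011
1: ✓ MOVHI  r3←0x63
2: · SUBGE
3: · SUBGE
4: ✓ CMP  NZCV=0000
5: ✓ SUBPL  r0←0xfe
6: · ADDVS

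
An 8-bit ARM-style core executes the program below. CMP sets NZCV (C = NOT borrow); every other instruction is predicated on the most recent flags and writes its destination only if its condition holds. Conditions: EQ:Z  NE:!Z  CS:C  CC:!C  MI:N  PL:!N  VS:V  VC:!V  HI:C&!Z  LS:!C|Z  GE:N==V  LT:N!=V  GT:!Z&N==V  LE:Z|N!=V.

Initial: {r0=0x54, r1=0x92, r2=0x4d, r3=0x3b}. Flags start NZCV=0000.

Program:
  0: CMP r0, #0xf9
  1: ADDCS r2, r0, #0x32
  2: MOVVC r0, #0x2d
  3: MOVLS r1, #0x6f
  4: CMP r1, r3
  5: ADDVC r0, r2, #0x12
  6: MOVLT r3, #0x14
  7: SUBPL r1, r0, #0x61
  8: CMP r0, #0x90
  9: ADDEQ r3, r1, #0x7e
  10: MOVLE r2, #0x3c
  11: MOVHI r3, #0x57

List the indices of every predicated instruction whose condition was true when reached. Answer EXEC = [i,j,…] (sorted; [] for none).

EXEC = [2,3,5,7]

0: ✓ CMP  NZCV=0000
1: · ADDCS
2: ✓ MOVVC  r0←0x2d
3: ✓ MOVLS  r1←0x6f
4: ✓ CMP  NZCV=0010
5: ✓ ADDVC  r0←0x5f
6: · MOVLT
7: ✓ SUBPL  r1←0xfe
8: ✓ CMP  NZCV=1001
9: · ADDEQ
10: · MOVLE
11: · MOVHI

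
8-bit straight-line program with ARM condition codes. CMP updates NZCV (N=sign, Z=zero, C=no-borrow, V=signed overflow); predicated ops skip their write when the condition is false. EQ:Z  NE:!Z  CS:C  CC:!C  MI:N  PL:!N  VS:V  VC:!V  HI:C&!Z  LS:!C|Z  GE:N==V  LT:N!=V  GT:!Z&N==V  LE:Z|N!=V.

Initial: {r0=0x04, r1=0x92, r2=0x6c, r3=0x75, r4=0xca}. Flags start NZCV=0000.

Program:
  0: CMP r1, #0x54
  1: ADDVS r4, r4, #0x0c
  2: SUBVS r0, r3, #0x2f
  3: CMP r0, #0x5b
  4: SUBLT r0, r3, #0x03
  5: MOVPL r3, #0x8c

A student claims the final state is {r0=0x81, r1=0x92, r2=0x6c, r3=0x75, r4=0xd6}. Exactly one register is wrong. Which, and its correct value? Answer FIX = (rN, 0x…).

0: ✓ CMP  NZCV=0011
1: ✓ ADDVS  r4←0xd6
2: ✓ SUBVS  r0←0x46
3: ✓ CMP  NZCV=1000
4: ✓ SUBLT  r0←0x72
5: · MOVPL

FIX = (r0, 0x72)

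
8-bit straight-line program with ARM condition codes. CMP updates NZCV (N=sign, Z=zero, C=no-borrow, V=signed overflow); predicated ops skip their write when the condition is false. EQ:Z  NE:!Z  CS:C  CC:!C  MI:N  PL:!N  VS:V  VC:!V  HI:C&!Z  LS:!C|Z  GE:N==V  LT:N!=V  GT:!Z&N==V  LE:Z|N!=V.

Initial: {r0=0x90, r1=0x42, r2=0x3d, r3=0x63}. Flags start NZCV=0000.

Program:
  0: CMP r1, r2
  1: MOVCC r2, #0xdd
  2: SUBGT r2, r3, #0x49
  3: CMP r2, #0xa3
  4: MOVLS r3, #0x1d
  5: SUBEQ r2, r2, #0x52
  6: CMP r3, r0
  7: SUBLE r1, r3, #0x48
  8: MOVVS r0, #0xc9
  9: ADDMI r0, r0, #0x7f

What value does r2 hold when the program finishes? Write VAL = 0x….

[0] flags=0010 → (cmp)
[1] flags=0010 CC?F → skip
[2] flags=0010 GT?T → r2=0x1a
[3] flags=0000 → (cmp)
[4] flags=0000 LS?T → r3=0x1d
[5] flags=0000 EQ?F → skip
[6] flags=1001 → (cmp)
[7] flags=1001 LE?F → skip
[8] flags=1001 VS?T → r0=0xc9
[9] flags=1001 MI?T → r0=0x48

VAL = 0x1a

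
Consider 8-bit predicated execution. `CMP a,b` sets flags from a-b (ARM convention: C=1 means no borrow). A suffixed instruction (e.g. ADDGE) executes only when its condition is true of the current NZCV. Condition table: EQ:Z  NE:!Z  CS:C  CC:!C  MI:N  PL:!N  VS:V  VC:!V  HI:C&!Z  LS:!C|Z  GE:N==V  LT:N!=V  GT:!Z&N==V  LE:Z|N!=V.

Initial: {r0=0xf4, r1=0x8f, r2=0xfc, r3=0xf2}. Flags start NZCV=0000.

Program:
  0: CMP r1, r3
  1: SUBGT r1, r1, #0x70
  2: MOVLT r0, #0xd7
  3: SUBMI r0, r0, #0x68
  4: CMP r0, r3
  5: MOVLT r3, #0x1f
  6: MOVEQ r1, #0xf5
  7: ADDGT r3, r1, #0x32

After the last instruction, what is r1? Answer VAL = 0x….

VAL = 0x8f

[0] flags=1000 → (cmp)
[1] flags=1000 GT?F → skip
[2] flags=1000 LT?T → r0=0xd7
[3] flags=1000 MI?T → r0=0x6f
[4] flags=0000 → (cmp)
[5] flags=0000 LT?F → skip
[6] flags=0000 EQ?F → skip
[7] flags=0000 GT?T → r3=0xc1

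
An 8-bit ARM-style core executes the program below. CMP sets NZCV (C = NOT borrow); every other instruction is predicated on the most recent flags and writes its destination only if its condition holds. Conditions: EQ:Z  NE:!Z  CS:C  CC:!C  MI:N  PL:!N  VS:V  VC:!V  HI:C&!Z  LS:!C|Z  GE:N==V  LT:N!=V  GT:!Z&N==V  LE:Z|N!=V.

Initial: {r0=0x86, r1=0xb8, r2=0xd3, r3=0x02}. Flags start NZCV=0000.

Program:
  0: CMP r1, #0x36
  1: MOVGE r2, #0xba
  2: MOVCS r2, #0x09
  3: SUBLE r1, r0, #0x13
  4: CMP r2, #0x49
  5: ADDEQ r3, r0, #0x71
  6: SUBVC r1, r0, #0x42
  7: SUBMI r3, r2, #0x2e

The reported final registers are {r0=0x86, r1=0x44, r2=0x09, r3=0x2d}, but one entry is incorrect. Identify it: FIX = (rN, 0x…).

FIX = (r3, 0xdb)

0: ✓ CMP  NZCV=1010
1: · MOVGE
2: ✓ MOVCS  r2←0x09
3: ✓ SUBLE  r1←0x73
4: ✓ CMP  NZCV=1000
5: · ADDEQ
6: ✓ SUBVC  r1←0x44
7: ✓ SUBMI  r3←0xdb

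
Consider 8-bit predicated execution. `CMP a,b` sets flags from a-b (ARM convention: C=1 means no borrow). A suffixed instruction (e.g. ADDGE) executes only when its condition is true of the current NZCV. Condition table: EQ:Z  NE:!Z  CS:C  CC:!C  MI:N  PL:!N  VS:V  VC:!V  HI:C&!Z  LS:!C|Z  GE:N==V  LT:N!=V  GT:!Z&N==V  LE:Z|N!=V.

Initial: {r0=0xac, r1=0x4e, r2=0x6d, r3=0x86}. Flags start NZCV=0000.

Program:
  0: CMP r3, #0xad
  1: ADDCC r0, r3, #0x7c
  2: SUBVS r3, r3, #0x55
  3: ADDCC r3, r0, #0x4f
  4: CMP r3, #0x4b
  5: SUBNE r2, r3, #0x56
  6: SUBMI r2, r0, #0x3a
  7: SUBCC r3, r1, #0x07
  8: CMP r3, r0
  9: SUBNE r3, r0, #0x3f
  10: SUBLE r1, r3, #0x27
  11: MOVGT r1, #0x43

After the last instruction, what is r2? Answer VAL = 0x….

VAL = 0xfb

0: ✓ CMP  NZCV=1000
1: ✓ ADDCC  r0←0x02
2: · SUBVS
3: ✓ ADDCC  r3←0x51
4: ✓ CMP  NZCV=0010
5: ✓ SUBNE  r2←0xfb
6: · SUBMI
7: · SUBCC
8: ✓ CMP  NZCV=0010
9: ✓ SUBNE  r3←0xc3
10: · SUBLE
11: ✓ MOVGT  r1←0x43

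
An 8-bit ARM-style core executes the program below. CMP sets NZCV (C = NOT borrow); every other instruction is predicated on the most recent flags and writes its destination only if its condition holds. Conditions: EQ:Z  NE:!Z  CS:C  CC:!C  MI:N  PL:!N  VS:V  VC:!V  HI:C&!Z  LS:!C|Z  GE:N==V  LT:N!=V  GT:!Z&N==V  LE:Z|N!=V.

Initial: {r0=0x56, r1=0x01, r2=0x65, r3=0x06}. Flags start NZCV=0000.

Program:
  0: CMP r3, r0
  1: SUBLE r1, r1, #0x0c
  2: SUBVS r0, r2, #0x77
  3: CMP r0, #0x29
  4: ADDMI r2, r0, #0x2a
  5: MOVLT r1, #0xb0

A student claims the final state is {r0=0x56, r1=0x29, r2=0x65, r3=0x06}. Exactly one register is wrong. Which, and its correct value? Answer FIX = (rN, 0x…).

[0] flags=1000 → (cmp)
[1] flags=1000 LE?T → r1=0xf5
[2] flags=1000 VS?F → skip
[3] flags=0010 → (cmp)
[4] flags=0010 MI?F → skip
[5] flags=0010 LT?F → skip

FIX = (r1, 0xf5)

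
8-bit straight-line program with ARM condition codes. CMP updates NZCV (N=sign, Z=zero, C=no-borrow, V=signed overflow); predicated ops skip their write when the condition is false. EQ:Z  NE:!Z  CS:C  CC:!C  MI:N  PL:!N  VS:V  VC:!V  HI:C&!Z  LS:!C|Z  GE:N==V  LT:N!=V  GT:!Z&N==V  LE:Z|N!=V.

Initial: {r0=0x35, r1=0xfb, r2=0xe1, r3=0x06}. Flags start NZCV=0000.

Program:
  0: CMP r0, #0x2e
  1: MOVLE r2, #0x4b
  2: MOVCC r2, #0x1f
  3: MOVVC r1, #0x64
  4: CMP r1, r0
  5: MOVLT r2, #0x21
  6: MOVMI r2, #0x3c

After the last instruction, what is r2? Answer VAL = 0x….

0: ✓ CMP  NZCV=0010
1: · MOVLE
2: · MOVCC
3: ✓ MOVVC  r1←0x64
4: ✓ CMP  NZCV=0010
5: · MOVLT
6: · MOVMI

VAL = 0xe1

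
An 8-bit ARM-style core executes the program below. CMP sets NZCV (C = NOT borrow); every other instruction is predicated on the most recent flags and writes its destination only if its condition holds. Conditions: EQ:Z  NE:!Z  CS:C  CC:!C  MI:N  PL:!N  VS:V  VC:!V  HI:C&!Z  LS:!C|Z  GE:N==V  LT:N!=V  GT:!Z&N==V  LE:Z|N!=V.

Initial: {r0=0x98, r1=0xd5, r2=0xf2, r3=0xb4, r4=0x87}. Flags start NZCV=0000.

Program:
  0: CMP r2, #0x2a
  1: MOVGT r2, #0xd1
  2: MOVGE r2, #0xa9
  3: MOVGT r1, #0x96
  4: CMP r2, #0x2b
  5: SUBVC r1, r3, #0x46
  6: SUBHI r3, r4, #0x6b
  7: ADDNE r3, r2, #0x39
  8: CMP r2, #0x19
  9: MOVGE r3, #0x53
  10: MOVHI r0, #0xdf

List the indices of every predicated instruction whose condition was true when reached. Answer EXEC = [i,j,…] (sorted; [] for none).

[0] flags=1010 → (cmp)
[1] flags=1010 GT?F → skip
[2] flags=1010 GE?F → skip
[3] flags=1010 GT?F → skip
[4] flags=1010 → (cmp)
[5] flags=1010 VC?T → r1=0x6e
[6] flags=1010 HI?T → r3=0x1c
[7] flags=1010 NE?T → r3=0x2b
[8] flags=1010 → (cmp)
[9] flags=1010 GE?F → skip
[10] flags=1010 HI?T → r0=0xdf

EXEC = [5,6,7,10]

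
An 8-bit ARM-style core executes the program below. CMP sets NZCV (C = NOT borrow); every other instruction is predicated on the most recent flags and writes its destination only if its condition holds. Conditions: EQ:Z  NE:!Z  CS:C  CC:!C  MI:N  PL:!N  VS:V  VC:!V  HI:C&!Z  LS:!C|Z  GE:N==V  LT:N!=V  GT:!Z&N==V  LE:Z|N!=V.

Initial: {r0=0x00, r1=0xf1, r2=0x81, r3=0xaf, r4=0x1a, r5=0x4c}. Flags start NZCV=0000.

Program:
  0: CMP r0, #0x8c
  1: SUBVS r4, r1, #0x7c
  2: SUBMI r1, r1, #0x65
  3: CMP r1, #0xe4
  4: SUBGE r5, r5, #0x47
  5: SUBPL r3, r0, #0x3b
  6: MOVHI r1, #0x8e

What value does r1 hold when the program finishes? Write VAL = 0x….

[0] flags=0000 → (cmp)
[1] flags=0000 VS?F → skip
[2] flags=0000 MI?F → skip
[3] flags=0010 → (cmp)
[4] flags=0010 GE?T → r5=0x05
[5] flags=0010 PL?T → r3=0xc5
[6] flags=0010 HI?T → r1=0x8e

VAL = 0x8e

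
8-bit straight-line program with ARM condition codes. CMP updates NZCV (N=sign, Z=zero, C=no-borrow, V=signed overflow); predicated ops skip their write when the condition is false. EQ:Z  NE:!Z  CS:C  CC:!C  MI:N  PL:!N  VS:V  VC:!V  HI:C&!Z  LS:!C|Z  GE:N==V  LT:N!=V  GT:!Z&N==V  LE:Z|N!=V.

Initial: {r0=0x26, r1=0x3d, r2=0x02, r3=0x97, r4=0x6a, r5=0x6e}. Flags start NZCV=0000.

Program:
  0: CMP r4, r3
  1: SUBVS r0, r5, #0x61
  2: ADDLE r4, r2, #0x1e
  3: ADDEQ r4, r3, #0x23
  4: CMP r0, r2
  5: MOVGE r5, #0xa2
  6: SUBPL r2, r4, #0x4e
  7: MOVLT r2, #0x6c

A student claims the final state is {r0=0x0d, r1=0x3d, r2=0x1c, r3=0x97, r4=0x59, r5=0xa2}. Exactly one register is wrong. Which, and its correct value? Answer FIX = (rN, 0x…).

0: ✓ CMP  NZCV=1001
1: ✓ SUBVS  r0←0x0d
2: · ADDLE
3: · ADDEQ
4: ✓ CMP  NZCV=0010
5: ✓ MOVGE  r5←0xa2
6: ✓ SUBPL  r2←0x1c
7: · MOVLT

FIX = (r4, 0x6a)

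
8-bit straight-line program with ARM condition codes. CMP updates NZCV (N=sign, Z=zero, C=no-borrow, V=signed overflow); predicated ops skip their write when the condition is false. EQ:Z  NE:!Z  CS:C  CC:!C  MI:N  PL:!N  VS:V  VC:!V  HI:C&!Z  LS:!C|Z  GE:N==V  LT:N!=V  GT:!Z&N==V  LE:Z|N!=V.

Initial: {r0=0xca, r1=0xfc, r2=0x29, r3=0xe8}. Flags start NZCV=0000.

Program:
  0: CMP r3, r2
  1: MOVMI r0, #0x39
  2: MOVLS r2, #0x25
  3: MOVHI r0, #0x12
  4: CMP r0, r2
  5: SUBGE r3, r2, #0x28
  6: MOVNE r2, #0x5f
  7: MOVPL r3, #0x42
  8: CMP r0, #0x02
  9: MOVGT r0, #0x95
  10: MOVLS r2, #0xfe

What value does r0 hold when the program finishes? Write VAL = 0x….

[0] flags=1010 → (cmp)
[1] flags=1010 MI?T → r0=0x39
[2] flags=1010 LS?F → skip
[3] flags=1010 HI?T → r0=0x12
[4] flags=1000 → (cmp)
[5] flags=1000 GE?F → skip
[6] flags=1000 NE?T → r2=0x5f
[7] flags=1000 PL?F → skip
[8] flags=0010 → (cmp)
[9] flags=0010 GT?T → r0=0x95
[10] flags=0010 LS?F → skip

VAL = 0x95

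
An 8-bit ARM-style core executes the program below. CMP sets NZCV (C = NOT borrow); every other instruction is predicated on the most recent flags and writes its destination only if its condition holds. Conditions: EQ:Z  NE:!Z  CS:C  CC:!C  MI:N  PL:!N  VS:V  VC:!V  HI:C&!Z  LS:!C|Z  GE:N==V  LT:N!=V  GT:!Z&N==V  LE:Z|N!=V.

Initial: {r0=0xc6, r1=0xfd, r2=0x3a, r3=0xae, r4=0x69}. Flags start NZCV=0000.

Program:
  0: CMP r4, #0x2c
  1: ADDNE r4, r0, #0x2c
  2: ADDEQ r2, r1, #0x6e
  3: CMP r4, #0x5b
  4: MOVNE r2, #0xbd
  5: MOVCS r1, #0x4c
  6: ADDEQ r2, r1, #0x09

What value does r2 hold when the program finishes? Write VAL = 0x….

[0] flags=0010 → (cmp)
[1] flags=0010 NE?T → r4=0xf2
[2] flags=0010 EQ?F → skip
[3] flags=1010 → (cmp)
[4] flags=1010 NE?T → r2=0xbd
[5] flags=1010 CS?T → r1=0x4c
[6] flags=1010 EQ?F → skip

VAL = 0xbd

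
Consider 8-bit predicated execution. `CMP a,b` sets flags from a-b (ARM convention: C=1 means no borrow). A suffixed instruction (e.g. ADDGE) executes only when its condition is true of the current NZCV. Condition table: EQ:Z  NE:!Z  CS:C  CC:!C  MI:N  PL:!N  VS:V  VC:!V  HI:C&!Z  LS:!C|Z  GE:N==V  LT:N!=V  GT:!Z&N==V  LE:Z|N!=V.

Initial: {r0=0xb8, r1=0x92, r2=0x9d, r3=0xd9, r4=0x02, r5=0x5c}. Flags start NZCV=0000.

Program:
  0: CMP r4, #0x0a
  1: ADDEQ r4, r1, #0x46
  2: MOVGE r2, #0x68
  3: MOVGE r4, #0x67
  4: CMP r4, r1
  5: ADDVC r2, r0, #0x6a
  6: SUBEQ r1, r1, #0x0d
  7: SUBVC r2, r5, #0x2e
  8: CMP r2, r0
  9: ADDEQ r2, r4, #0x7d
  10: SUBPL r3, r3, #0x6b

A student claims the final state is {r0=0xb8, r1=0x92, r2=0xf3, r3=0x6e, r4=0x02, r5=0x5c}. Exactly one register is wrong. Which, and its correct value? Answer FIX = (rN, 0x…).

[0] flags=1000 → (cmp)
[1] flags=1000 EQ?F → skip
[2] flags=1000 GE?F → skip
[3] flags=1000 GE?F → skip
[4] flags=0000 → (cmp)
[5] flags=0000 VC?T → r2=0x22
[6] flags=0000 EQ?F → skip
[7] flags=0000 VC?T → r2=0x2e
[8] flags=0000 → (cmp)
[9] flags=0000 EQ?F → skip
[10] flags=0000 PL?T → r3=0x6e

FIX = (r2, 0x2e)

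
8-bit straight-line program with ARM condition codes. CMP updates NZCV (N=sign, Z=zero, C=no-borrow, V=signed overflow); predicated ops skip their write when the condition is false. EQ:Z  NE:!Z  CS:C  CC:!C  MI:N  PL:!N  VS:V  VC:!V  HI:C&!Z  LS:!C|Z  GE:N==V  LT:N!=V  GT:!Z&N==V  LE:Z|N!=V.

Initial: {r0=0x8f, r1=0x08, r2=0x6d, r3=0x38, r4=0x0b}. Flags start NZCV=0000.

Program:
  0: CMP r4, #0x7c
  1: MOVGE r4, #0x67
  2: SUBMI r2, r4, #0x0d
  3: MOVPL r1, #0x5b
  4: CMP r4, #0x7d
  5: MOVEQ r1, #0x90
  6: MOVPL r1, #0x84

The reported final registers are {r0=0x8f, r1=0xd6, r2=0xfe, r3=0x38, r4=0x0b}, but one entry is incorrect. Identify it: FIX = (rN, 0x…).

[0] flags=1000 → (cmp)
[1] flags=1000 GE?F → skip
[2] flags=1000 MI?T → r2=0xfe
[3] flags=1000 PL?F → skip
[4] flags=1000 → (cmp)
[5] flags=1000 EQ?F → skip
[6] flags=1000 PL?F → skip

FIX = (r1, 0x08)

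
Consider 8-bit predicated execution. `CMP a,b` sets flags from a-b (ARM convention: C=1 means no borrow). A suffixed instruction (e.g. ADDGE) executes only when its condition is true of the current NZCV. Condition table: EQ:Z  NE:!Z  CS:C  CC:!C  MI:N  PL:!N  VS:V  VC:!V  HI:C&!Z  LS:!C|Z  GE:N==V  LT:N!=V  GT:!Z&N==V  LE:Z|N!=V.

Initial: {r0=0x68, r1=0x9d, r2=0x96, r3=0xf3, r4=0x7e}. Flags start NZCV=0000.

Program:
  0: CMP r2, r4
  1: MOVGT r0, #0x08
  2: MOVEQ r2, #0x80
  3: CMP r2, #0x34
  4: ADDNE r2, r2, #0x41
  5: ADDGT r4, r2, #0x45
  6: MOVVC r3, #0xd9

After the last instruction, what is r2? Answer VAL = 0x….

[0] flags=0011 → (cmp)
[1] flags=0011 GT?F → skip
[2] flags=0011 EQ?F → skip
[3] flags=0011 → (cmp)
[4] flags=0011 NE?T → r2=0xd7
[5] flags=0011 GT?F → skip
[6] flags=0011 VC?F → skip

VAL = 0xd7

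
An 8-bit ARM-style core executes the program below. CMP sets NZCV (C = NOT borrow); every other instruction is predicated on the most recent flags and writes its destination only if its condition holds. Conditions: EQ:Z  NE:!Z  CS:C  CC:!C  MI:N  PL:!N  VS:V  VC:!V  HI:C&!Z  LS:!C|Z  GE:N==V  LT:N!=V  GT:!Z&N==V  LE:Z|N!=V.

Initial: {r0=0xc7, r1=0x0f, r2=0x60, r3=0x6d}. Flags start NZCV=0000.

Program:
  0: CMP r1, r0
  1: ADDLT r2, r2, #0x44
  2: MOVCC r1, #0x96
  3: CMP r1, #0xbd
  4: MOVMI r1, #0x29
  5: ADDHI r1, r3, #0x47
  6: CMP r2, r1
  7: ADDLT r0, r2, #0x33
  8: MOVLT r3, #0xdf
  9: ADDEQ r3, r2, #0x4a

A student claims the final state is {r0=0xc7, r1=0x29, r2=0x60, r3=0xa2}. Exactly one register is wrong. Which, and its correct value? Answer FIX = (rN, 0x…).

FIX = (r3, 0x6d)

0: ✓ CMP  NZCV=0000
1: · ADDLT
2: ✓ MOVCC  r1←0x96
3: ✓ CMP  NZCV=1000
4: ✓ MOVMI  r1←0x29
5: · ADDHI
6: ✓ CMP  NZCV=0010
7: · ADDLT
8: · MOVLT
9: · ADDEQ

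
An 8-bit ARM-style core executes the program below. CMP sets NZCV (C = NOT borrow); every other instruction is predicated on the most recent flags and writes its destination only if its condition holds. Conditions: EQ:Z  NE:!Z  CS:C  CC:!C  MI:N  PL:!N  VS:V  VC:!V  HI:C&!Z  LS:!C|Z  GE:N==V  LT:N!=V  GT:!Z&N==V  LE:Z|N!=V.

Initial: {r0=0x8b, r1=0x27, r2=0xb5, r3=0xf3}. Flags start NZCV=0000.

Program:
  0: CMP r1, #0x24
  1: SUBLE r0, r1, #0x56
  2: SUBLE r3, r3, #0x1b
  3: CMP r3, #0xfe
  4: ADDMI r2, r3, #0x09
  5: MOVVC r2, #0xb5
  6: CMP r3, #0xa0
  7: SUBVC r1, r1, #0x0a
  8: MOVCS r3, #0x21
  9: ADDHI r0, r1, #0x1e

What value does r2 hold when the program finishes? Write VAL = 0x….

[0] flags=0010 → (cmp)
[1] flags=0010 LE?F → skip
[2] flags=0010 LE?F → skip
[3] flags=1000 → (cmp)
[4] flags=1000 MI?T → r2=0xfc
[5] flags=1000 VC?T → r2=0xb5
[6] flags=0010 → (cmp)
[7] flags=0010 VC?T → r1=0x1d
[8] flags=0010 CS?T → r3=0x21
[9] flags=0010 HI?T → r0=0x3b

VAL = 0xb5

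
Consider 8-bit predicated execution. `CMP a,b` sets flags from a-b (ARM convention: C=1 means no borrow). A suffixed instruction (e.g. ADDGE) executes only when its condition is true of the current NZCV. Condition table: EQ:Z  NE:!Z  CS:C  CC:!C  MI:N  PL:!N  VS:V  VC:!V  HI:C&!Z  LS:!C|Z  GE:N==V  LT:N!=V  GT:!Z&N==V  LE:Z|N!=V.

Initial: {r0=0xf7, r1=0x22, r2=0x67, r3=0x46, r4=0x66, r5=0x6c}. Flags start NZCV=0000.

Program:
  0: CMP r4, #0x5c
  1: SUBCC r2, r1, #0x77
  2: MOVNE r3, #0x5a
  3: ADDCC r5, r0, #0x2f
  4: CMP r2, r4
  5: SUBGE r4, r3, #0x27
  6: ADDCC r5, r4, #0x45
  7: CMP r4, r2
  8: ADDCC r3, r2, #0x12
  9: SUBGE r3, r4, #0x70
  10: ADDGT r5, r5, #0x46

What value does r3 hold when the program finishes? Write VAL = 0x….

VAL = 0x79

0: ✓ CMP  NZCV=0010
1: · SUBCC
2: ✓ MOVNE  r3←0x5a
3: · ADDCC
4: ✓ CMP  NZCV=0010
5: ✓ SUBGE  r4←0x33
6: · ADDCC
7: ✓ CMP  NZCV=1000
8: ✓ ADDCC  r3←0x79
9: · SUBGE
10: · ADDGT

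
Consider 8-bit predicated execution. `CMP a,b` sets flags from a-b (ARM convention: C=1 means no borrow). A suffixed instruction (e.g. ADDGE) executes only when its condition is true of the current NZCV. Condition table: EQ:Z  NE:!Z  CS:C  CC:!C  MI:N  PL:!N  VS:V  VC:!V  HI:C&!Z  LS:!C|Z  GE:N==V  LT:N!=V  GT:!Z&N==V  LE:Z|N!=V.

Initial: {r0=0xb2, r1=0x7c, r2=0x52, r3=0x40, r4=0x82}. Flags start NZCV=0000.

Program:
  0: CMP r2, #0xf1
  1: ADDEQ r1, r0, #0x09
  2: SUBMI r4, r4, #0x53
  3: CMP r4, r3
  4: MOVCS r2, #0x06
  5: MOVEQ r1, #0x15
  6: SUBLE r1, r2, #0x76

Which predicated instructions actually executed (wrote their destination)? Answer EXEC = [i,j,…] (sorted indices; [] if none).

0: ✓ CMP  NZCV=0000
1: · ADDEQ
2: · SUBMI
3: ✓ CMP  NZCV=0011
4: ✓ MOVCS  r2←0x06
5: · MOVEQ
6: ✓ SUBLE  r1←0x90

EXEC = [4,6]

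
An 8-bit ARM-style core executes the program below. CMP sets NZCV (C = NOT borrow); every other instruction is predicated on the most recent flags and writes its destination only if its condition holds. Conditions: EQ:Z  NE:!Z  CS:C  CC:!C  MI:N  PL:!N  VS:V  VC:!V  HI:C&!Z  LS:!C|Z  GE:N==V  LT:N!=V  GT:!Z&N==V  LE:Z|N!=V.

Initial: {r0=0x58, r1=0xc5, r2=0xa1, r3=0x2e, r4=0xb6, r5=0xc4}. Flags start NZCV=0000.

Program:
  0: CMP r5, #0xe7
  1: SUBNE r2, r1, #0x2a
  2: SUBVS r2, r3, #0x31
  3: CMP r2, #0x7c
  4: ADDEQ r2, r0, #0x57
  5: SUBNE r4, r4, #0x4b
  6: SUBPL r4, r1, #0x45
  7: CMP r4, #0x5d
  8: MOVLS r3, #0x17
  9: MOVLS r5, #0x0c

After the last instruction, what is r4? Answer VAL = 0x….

VAL = 0x80

[0] flags=1000 → (cmp)
[1] flags=1000 NE?T → r2=0x9b
[2] flags=1000 VS?F → skip
[3] flags=0011 → (cmp)
[4] flags=0011 EQ?F → skip
[5] flags=0011 NE?T → r4=0x6b
[6] flags=0011 PL?T → r4=0x80
[7] flags=0011 → (cmp)
[8] flags=0011 LS?F → skip
[9] flags=0011 LS?F → skip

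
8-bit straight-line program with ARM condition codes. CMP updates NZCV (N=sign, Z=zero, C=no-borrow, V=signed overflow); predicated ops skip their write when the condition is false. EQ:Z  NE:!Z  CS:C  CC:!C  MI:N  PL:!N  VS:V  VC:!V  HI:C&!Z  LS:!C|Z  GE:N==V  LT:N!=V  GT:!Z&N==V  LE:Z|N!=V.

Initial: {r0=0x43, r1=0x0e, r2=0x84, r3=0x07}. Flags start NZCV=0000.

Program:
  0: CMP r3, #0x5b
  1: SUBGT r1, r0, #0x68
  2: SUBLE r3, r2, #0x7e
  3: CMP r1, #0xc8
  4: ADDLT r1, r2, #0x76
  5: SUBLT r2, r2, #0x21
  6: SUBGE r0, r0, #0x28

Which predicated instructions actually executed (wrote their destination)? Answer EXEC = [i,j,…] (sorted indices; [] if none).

EXEC = [2,6]

0: ✓ CMP  NZCV=1000
1: · SUBGT
2: ✓ SUBLE  r3←0x06
3: ✓ CMP  NZCV=0000
4: · ADDLT
5: · SUBLT
6: ✓ SUBGE  r0←0x1b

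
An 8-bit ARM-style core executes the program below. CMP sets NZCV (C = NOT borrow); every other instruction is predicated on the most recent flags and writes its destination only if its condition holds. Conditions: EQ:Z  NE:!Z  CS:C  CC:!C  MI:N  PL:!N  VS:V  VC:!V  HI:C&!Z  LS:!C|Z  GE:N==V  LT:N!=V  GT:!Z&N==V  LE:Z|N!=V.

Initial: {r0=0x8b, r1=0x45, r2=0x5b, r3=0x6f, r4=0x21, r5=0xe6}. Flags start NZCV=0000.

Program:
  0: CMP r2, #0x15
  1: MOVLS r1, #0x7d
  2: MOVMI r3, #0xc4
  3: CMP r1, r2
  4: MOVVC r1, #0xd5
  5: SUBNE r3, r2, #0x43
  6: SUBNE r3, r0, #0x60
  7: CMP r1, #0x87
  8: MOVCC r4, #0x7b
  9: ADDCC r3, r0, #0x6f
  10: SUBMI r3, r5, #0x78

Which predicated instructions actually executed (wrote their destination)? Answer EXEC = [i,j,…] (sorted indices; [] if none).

[0] flags=0010 → (cmp)
[1] flags=0010 LS?F → skip
[2] flags=0010 MI?F → skip
[3] flags=1000 → (cmp)
[4] flags=1000 VC?T → r1=0xd5
[5] flags=1000 NE?T → r3=0x18
[6] flags=1000 NE?T → r3=0x2b
[7] flags=0010 → (cmp)
[8] flags=0010 CC?F → skip
[9] flags=0010 CC?F → skip
[10] flags=0010 MI?F → skip

EXEC = [4,5,6]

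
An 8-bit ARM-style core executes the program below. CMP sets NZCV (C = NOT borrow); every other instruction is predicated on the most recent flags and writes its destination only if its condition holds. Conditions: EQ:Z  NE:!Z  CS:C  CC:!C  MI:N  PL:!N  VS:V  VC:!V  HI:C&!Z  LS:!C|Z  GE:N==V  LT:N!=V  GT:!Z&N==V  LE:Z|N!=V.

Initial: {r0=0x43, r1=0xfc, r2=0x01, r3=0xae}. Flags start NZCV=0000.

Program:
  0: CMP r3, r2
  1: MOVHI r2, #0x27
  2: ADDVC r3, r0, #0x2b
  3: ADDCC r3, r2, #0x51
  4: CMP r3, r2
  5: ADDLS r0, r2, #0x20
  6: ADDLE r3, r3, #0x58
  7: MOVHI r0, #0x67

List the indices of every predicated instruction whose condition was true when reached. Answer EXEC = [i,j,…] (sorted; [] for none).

0: ✓ CMP  NZCV=1010
1: ✓ MOVHI  r2←0x27
2: ✓ ADDVC  r3←0x6e
3: · ADDCC
4: ✓ CMP  NZCV=0010
5: · ADDLS
6: · ADDLE
7: ✓ MOVHI  r0←0x67

EXEC = [1,2,7]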